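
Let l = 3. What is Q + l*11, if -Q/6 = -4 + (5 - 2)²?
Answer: 3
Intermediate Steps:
Q = -30 (Q = -6*(-4 + (5 - 2)²) = -6*(-4 + 3²) = -6*(-4 + 9) = -6*5 = -30)
Q + l*11 = -30 + 3*11 = -30 + 33 = 3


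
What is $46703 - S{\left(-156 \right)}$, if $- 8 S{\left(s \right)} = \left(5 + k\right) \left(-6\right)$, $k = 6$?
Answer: $\frac{186779}{4} \approx 46695.0$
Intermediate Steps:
$S{\left(s \right)} = \frac{33}{4}$ ($S{\left(s \right)} = - \frac{\left(5 + 6\right) \left(-6\right)}{8} = - \frac{11 \left(-6\right)}{8} = \left(- \frac{1}{8}\right) \left(-66\right) = \frac{33}{4}$)
$46703 - S{\left(-156 \right)} = 46703 - \frac{33}{4} = \frac{186779}{4}$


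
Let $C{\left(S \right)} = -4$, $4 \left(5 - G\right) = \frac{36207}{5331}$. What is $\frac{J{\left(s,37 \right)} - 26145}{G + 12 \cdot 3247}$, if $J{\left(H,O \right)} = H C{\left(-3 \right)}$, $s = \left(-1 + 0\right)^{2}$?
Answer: $- \frac{185867092}{276979583} \approx -0.67105$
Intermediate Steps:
$G = \frac{23471}{7108}$ ($G = 5 - \frac{36207 \cdot \frac{1}{5331}}{4} = 5 - \frac{12069}{7108} = \frac{23471}{7108} \approx 3.3021$)
$s = 1$ ($s = \left(-1\right)^{2} = 1$)
$J{\left(H,O \right)} = - 4 H$ ($J{\left(H,O \right)} = H \left(-4\right) = - 4 H$)
$\frac{J{\left(s,37 \right)} - 26145}{G + 12 \cdot 3247} = \frac{\left(-4\right) 1 - 26145}{\frac{23471}{7108} + 12 \cdot 3247} = \frac{-4 - 26145}{\frac{23471}{7108} + 38964} = - \frac{26149}{\frac{276979583}{7108}} = \left(-26149\right) \frac{7108}{276979583} = - \frac{185867092}{276979583}$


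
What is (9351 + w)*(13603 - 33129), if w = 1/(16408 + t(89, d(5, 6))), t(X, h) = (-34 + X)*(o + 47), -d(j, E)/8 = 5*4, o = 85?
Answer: -2160741975847/11834 ≈ -1.8259e+8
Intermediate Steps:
d(j, E) = -160 (d(j, E) = -40*4 = -8*20 = -160)
t(X, h) = -4488 + 132*X (t(X, h) = (-34 + X)*(85 + 47) = (-34 + X)*132 = -4488 + 132*X)
w = 1/23668 (w = 1/(16408 + (-4488 + 132*89)) = 1/(16408 + (-4488 + 11748)) = 1/(16408 + 7260) = 1/23668 ≈ 4.2251e-5)
(9351 + w)*(13603 - 33129) = (9351 + 1/23668)*(13603 - 33129) = (221319469/23668)*(-19526) = -2160741975847/11834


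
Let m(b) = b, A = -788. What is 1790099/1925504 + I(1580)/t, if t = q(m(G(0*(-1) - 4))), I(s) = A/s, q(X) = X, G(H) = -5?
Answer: 3914769813/3802870400 ≈ 1.0294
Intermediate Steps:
I(s) = -788/s
t = -5
1790099/1925504 + I(1580)/t = 1790099/1925504 - 788/1580/(-5) = 1790099*(1/1925504) - 788*1/1580*(-1/5) = 1790099/1925504 - 197/395*(-1/5) = 1790099/1925504 + 197/1975 = 3914769813/3802870400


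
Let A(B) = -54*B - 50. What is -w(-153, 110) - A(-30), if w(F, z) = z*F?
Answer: 15260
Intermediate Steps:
w(F, z) = F*z
A(B) = -50 - 54*B
-w(-153, 110) - A(-30) = -(-153)*110 - (-50 - 54*(-30)) = -1*(-16830) - (-50 + 1620) = 16830 - 1*1570 = 16830 - 1570 = 15260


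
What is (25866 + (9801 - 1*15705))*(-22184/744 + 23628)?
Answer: 14603074674/31 ≈ 4.7107e+8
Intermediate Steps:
(25866 + (9801 - 1*15705))*(-22184/744 + 23628) = (25866 + (9801 - 15705))*(-22184*1/744 + 23628) = (25866 - 5904)*(-2773/93 + 23628) = 19962*(2194631/93) = 14603074674/31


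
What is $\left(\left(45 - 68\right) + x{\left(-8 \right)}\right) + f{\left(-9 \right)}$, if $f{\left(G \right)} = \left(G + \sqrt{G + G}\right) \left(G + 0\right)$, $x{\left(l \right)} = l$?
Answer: $50 - 27 i \sqrt{2} \approx 50.0 - 38.184 i$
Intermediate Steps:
$f{\left(G \right)} = G \left(G + \sqrt{2} \sqrt{G}\right)$ ($f{\left(G \right)} = \left(G + \sqrt{2 G}\right) G = \left(G + \sqrt{2} \sqrt{G}\right) G = G \left(G + \sqrt{2} \sqrt{G}\right)$)
$\left(\left(45 - 68\right) + x{\left(-8 \right)}\right) + f{\left(-9 \right)} = \left(\left(45 - 68\right) - 8\right) + \left(\left(-9\right)^{2} + \sqrt{2} \left(-9\right)^{\frac{3}{2}}\right) = \left(\left(45 - 68\right) - 8\right) + \left(81 + \sqrt{2} \left(- 27 i\right)\right) = \left(-23 - 8\right) + \left(81 - 27 i \sqrt{2}\right) = -31 + \left(81 - 27 i \sqrt{2}\right) = 50 - 27 i \sqrt{2}$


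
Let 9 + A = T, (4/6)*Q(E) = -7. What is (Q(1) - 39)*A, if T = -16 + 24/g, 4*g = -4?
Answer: 4851/2 ≈ 2425.5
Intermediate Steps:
g = -1 (g = (¼)*(-4) = -1)
Q(E) = -21/2 (Q(E) = (3/2)*(-7) = -21/2)
T = -40 (T = -16 + 24/(-1) = -16 + 24*(-1) = -16 - 24 = -40)
A = -49 (A = -9 - 40 = -49)
(Q(1) - 39)*A = (-21/2 - 39)*(-49) = -99/2*(-49) = 4851/2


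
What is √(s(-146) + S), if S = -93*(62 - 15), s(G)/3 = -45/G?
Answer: I*√93152526/146 ≈ 66.107*I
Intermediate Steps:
s(G) = -135/G (s(G) = 3*(-45/G) = -135/G)
S = -4371 (S = -93*47 = -4371)
√(s(-146) + S) = √(-135/(-146) - 4371) = √(-135*(-1/146) - 4371) = √(135/146 - 4371) = √(-638031/146) = I*√93152526/146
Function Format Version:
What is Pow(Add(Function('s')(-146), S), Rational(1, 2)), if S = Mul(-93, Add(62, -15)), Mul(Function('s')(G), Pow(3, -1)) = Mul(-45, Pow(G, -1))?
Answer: Mul(Rational(1, 146), I, Pow(93152526, Rational(1, 2))) ≈ Mul(66.107, I)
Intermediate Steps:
Function('s')(G) = Mul(-135, Pow(G, -1)) (Function('s')(G) = Mul(3, Mul(-45, Pow(G, -1))) = Mul(-135, Pow(G, -1)))
S = -4371 (S = Mul(-93, 47) = -4371)
Pow(Add(Function('s')(-146), S), Rational(1, 2)) = Pow(Add(Mul(-135, Pow(-146, -1)), -4371), Rational(1, 2)) = Pow(Add(Mul(-135, Rational(-1, 146)), -4371), Rational(1, 2)) = Pow(Add(Rational(135, 146), -4371), Rational(1, 2)) = Pow(Rational(-638031, 146), Rational(1, 2)) = Mul(Rational(1, 146), I, Pow(93152526, Rational(1, 2)))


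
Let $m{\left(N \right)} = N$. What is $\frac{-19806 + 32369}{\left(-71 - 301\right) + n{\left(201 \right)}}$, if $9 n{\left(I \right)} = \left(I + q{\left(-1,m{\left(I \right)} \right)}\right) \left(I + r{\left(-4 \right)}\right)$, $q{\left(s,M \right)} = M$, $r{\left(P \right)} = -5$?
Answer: $\frac{37689}{25148} \approx 1.4987$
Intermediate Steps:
$n{\left(I \right)} = \frac{2 I \left(-5 + I\right)}{9}$ ($n{\left(I \right)} = \frac{\left(I + I\right) \left(I - 5\right)}{9} = \frac{2 I \left(-5 + I\right)}{9}$)
$\frac{-19806 + 32369}{\left(-71 - 301\right) + n{\left(201 \right)}} = \frac{-19806 + 32369}{\left(-71 - 301\right) + \frac{2}{9} \cdot 201 \left(-5 + 201\right)} = \frac{12563}{\left(-71 - 301\right) + \frac{2}{9} \cdot 201 \cdot 196} = \frac{12563}{-372 + \frac{26264}{3}} = \frac{12563}{\frac{25148}{3}} = 12563 \cdot \frac{3}{25148} = \frac{37689}{25148}$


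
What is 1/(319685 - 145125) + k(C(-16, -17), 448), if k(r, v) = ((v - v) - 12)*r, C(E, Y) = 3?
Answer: -6284159/174560 ≈ -36.000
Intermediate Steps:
k(r, v) = -12*r (k(r, v) = (0 - 12)*r = -12*r)
1/(319685 - 145125) + k(C(-16, -17), 448) = 1/(319685 - 145125) - 12*3 = 1/174560 - 36 = -6284159/174560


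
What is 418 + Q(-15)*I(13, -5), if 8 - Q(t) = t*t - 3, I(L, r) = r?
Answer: 1488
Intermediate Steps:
Q(t) = 11 - t² (Q(t) = 8 - (t*t - 3) = 8 - (t² - 3) = 8 - (-3 + t²) = 8 + (3 - t²) = 11 - t²)
418 + Q(-15)*I(13, -5) = 418 + (11 - 1*(-15)²)*(-5) = 418 + (11 - 1*225)*(-5) = 418 + (11 - 225)*(-5) = 418 - 214*(-5) = 418 + 1070 = 1488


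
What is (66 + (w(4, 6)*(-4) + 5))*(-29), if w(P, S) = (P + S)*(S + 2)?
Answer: 7221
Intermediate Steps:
w(P, S) = (2 + S)*(P + S) (w(P, S) = (P + S)*(2 + S) = (2 + S)*(P + S))
(66 + (w(4, 6)*(-4) + 5))*(-29) = (66 + ((6**2 + 2*4 + 2*6 + 4*6)*(-4) + 5))*(-29) = (66 + ((36 + 8 + 12 + 24)*(-4) + 5))*(-29) = (66 + (80*(-4) + 5))*(-29) = (66 + (-320 + 5))*(-29) = (66 - 315)*(-29) = -249*(-29) = 7221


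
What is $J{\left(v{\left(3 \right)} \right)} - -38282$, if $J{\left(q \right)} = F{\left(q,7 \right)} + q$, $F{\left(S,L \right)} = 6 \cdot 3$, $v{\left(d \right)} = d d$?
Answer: $38309$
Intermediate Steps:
$v{\left(d \right)} = d^{2}$
$F{\left(S,L \right)} = 18$
$J{\left(q \right)} = 18 + q$
$J{\left(v{\left(3 \right)} \right)} - -38282 = \left(18 + 3^{2}\right) - -38282 = \left(18 + 9\right) + 38282 = 27 + 38282 = 38309$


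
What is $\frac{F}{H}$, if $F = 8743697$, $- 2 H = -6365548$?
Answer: $\frac{8743697}{3182774} \approx 2.7472$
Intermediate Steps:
$H = 3182774$ ($H = \left(- \frac{1}{2}\right) \left(-6365548\right) = 3182774$)
$\frac{F}{H} = \frac{8743697}{3182774}$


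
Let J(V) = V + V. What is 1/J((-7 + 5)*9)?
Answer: -1/36 ≈ -0.027778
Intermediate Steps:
J(V) = 2*V
1/J((-7 + 5)*9) = 1/(2*((-7 + 5)*9)) = 1/(2*(-2*9)) = 1/(2*(-18)) = 1/(-36) = -1/36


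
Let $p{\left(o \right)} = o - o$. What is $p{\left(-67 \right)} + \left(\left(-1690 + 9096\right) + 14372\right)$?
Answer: $21778$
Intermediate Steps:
$p{\left(o \right)} = 0$
$p{\left(-67 \right)} + \left(\left(-1690 + 9096\right) + 14372\right) = 0 + \left(\left(-1690 + 9096\right) + 14372\right) = 0 + \left(7406 + 14372\right) = 0 + 21778 = 21778$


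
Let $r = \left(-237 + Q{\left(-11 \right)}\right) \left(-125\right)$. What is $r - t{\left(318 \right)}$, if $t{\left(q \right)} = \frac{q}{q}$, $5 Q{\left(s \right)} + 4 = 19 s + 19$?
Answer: $34474$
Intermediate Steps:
$Q{\left(s \right)} = 3 + \frac{19 s}{5}$ ($Q{\left(s \right)} = - \frac{4}{5} + \frac{19 s + 19}{5} = - \frac{4}{5} + \frac{19 + 19 s}{5} = - \frac{4}{5} + \left(\frac{19}{5} + \frac{19 s}{5}\right) = 3 + \frac{19 s}{5}$)
$r = 34475$ ($r = \left(-237 + \left(3 + \frac{19}{5} \left(-11\right)\right)\right) \left(-125\right) = \left(-237 + \left(3 - \frac{209}{5}\right)\right) \left(-125\right) = \left(-237 - \frac{194}{5}\right) \left(-125\right) = \left(- \frac{1379}{5}\right) \left(-125\right) = 34475$)
$t{\left(q \right)} = 1$
$r - t{\left(318 \right)} = 34475 - 1 = 34474$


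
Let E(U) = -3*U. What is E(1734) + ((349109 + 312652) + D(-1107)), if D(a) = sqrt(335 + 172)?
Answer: 656559 + 13*sqrt(3) ≈ 6.5658e+5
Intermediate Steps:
D(a) = 13*sqrt(3) (D(a) = sqrt(507) = 13*sqrt(3))
E(1734) + ((349109 + 312652) + D(-1107)) = -3*1734 + ((349109 + 312652) + 13*sqrt(3)) = -5202 + (661761 + 13*sqrt(3)) = 656559 + 13*sqrt(3)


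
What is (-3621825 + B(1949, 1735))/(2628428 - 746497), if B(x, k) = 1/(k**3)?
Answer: -18915851658684374/9828837016664125 ≈ -1.9245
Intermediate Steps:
B(x, k) = k**(-3)
(-3621825 + B(1949, 1735))/(2628428 - 746497) = (-3621825 + 1735**(-3))/(2628428 - 746497) = (-3621825 + 1/5222740375)/1881931 = -18915851658684374/5222740375*1/1881931 = -18915851658684374/9828837016664125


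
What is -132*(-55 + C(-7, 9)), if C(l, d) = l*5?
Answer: 11880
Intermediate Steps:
C(l, d) = 5*l
-132*(-55 + C(-7, 9)) = -132*(-55 + 5*(-7)) = -132*(-55 - 35) = -132*(-90) = 11880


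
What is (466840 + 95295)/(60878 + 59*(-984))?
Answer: 562135/2822 ≈ 199.20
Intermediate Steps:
(466840 + 95295)/(60878 + 59*(-984)) = 562135/(60878 - 58056) = 562135/2822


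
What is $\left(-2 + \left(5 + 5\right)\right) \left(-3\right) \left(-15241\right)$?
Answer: $365784$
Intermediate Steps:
$\left(-2 + \left(5 + 5\right)\right) \left(-3\right) \left(-15241\right) = \left(-2 + 10\right) \left(-3\right) \left(-15241\right) = 8 \left(-3\right) \left(-15241\right) = \left(-24\right) \left(-15241\right) = 365784$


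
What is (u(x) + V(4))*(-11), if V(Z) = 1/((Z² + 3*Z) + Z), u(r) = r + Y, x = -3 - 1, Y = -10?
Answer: 4917/32 ≈ 153.66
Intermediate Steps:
x = -4
u(r) = -10 + r (u(r) = r - 10 = -10 + r)
V(Z) = 1/(Z² + 4*Z)
(u(x) + V(4))*(-11) = ((-10 - 4) + 1/(4*(4 + 4)))*(-11) = (-14 + (¼)/8)*(-11) = (-14 + (¼)*(⅛))*(-11) = (-14 + 1/32)*(-11) = -447/32*(-11) = 4917/32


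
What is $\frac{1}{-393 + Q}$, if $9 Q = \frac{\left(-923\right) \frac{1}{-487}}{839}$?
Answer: $- \frac{3677337}{1445192518} \approx -0.0025445$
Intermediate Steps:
$Q = \frac{923}{3677337}$ ($Q = \frac{- \frac{923}{-487} \cdot \frac{1}{839}}{9} = \frac{\left(-923\right) \left(- \frac{1}{487}\right) \frac{1}{839}}{9} = \frac{\frac{923}{487} \cdot \frac{1}{839}}{9} = \frac{1}{9} \cdot \frac{923}{408593} = \frac{923}{3677337} \approx 0.000251$)
$\frac{1}{-393 + Q} = \frac{1}{-393 + \frac{923}{3677337}} = \frac{1}{- \frac{1445192518}{3677337}} = - \frac{3677337}{1445192518}$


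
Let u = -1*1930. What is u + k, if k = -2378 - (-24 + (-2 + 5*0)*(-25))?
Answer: -4334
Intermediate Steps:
k = -2404 (k = -2378 - (-24 + (-2 + 0)*(-25)) = -2378 - (-24 - 2*(-25)) = -2378 - (-24 + 50) = -2378 - 1*26 = -2378 - 26 = -2404)
u = -1930
u + k = -1930 - 2404 = -4334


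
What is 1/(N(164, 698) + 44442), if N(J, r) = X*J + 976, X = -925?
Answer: -1/106282 ≈ -9.4089e-6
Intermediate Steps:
N(J, r) = 976 - 925*J (N(J, r) = -925*J + 976 = 976 - 925*J)
1/(N(164, 698) + 44442) = 1/((976 - 925*164) + 44442) = 1/((976 - 151700) + 44442) = 1/(-150724 + 44442) = 1/(-106282) = -1/106282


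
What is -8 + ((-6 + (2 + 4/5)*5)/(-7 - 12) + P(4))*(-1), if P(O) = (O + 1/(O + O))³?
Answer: -756531/9728 ≈ -77.768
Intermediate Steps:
P(O) = (O + 1/(2*O))³
-8 + ((-6 + (2 + 4/5)*5)/(-7 - 12) + P(4))*(-1) = -8 + ((-6 + (2 + 4/5)*5)/(-7 - 12) + (⅛)*(1 + 2*4²)³/4³)*(-1) = -8 + ((-6 + (2 + 4*(⅕))*5)/(-19) + (⅛)*(1/64)*(1 + 2*16)³)*(-1) = -8 + ((-6 + (2 + ⅘)*5)*(-1/19) + (⅛)*(1/64)*(1 + 32)³)*(-1) = -8 + ((-6 + (14/5)*5)*(-1/19) + (⅛)*(1/64)*33³)*(-1) = -8 + ((-6 + 14)*(-1/19) + (⅛)*(1/64)*35937)*(-1) = -8 + (8*(-1/19) + 35937/512)*(-1) = -8 + (-8/19 + 35937/512)*(-1) = -8 + (678707/9728)*(-1) = -8 - 678707/9728 = -756531/9728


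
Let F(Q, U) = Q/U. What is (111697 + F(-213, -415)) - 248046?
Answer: -56584622/415 ≈ -1.3635e+5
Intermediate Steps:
(111697 + F(-213, -415)) - 248046 = (111697 - 213/(-415)) - 248046 = (111697 - 213*(-1/415)) - 248046 = (111697 + 213/415) - 248046 = 46354468/415 - 248046 = -56584622/415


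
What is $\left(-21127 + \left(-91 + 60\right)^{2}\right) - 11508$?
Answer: $-31674$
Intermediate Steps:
$\left(-21127 + \left(-91 + 60\right)^{2}\right) - 11508 = \left(-21127 + \left(-31\right)^{2}\right) - 11508 = \left(-21127 + 961\right) - 11508 = -20166 - 11508 = -31674$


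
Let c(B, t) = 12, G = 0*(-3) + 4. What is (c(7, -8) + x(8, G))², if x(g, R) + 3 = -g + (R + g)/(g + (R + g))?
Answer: 64/25 ≈ 2.5600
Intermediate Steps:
G = 4 (G = 0 + 4 = 4)
x(g, R) = -3 - g + (R + g)/(R + 2*g) (x(g, R) = -3 + (-g + (R + g)/(g + (R + g))) = -3 + (-g + (R + g)/(R + 2*g)) = -3 - g + (R + g)/(R + 2*g))
(c(7, -8) + x(8, G))² = (12 + (-5*8 - 2*4 - 2*8² - 1*4*8)/(4 + 2*8))² = (12 + (-40 - 8 - 2*64 - 32)/(4 + 16))² = (12 + (-40 - 8 - 128 - 32)/20)² = (12 + (1/20)*(-208))² = (12 - 52/5)² = (8/5)² = 64/25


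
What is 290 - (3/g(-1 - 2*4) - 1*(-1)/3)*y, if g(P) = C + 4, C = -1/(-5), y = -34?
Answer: 6838/21 ≈ 325.62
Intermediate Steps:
C = ⅕ (C = -1*(-⅕) = ⅕ ≈ 0.20000)
g(P) = 21/5 (g(P) = ⅕ + 4 = 21/5)
290 - (3/g(-1 - 2*4) - 1*(-1)/3)*y = 290 - (3/(21/5) - 1*(-1)/3)*(-34) = 290 - (3*(5/21) + 1*(⅓))*(-34) = 290 - (5/7 + ⅓)*(-34) = 290 - 22*(-34)/21 = 290 - 1*(-748/21) = 290 + 748/21 = 6838/21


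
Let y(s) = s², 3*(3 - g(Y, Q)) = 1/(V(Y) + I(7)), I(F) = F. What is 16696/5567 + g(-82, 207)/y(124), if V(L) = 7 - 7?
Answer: 86958335/28992936 ≈ 2.9993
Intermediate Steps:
V(L) = 0
g(Y, Q) = 62/21 (g(Y, Q) = 3 - 1/(3*(0 + 7)) = 3 - ⅓/7 = 3 - ⅓*⅐ = 3 - 1/21 = 62/21)
16696/5567 + g(-82, 207)/y(124) = 16696/5567 + 62/(21*(124²)) = 16696*(1/5567) + (62/21)/15376 = 16696/5567 + (62/21)*(1/15376) = 16696/5567 + 1/5208 = 86958335/28992936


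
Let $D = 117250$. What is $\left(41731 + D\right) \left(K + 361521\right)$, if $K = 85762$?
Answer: $71109498623$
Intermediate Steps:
$\left(41731 + D\right) \left(K + 361521\right) = \left(41731 + 117250\right) \left(85762 + 361521\right) = 158981 \cdot 447283 = 71109498623$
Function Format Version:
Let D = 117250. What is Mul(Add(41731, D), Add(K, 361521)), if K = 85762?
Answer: 71109498623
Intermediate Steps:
Mul(Add(41731, D), Add(K, 361521)) = Mul(Add(41731, 117250), Add(85762, 361521)) = Mul(158981, 447283) = 71109498623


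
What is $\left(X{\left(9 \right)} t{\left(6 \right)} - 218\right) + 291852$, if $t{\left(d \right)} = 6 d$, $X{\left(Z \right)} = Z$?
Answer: $291958$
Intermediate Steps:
$\left(X{\left(9 \right)} t{\left(6 \right)} - 218\right) + 291852 = \left(9 \cdot 6 \cdot 6 - 218\right) + 291852 = \left(9 \cdot 36 - 218\right) + 291852 = \left(324 - 218\right) + 291852 = 106 + 291852 = 291958$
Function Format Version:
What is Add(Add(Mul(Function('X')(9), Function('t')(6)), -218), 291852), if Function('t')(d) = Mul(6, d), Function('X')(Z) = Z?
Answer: 291958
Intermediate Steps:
Add(Add(Mul(Function('X')(9), Function('t')(6)), -218), 291852) = Add(Add(Mul(9, Mul(6, 6)), -218), 291852) = Add(Add(Mul(9, 36), -218), 291852) = Add(Add(324, -218), 291852) = Add(106, 291852) = 291958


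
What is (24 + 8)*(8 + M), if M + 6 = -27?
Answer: -800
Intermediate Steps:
M = -33 (M = -6 - 27 = -33)
(24 + 8)*(8 + M) = (24 + 8)*(8 - 33) = 32*(-25) = -800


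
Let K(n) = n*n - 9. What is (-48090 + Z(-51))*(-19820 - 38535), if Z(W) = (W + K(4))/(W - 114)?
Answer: 8418829166/3 ≈ 2.8063e+9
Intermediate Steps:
K(n) = -9 + n² (K(n) = n² - 9 = -9 + n²)
Z(W) = (7 + W)/(-114 + W) (Z(W) = (W + (-9 + 4²))/(W - 114) = (W + (-9 + 16))/(-114 + W) = (W + 7)/(-114 + W) = (7 + W)/(-114 + W))
(-48090 + Z(-51))*(-19820 - 38535) = (-48090 + (7 - 51)/(-114 - 51))*(-19820 - 38535) = (-48090 - 44/(-165))*(-58355) = (-48090 - 1/165*(-44))*(-58355) = (-48090 + 4/15)*(-58355) = -721346/15*(-58355) = 8418829166/3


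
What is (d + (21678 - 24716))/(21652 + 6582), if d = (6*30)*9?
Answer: -709/14117 ≈ -0.050223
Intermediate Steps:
d = 1620 (d = 180*9 = 1620)
(d + (21678 - 24716))/(21652 + 6582) = (1620 + (21678 - 24716))/(21652 + 6582) = (1620 - 3038)/28234 = -1418*1/28234 = -709/14117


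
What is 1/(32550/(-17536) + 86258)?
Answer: 8768/756293869 ≈ 1.1593e-5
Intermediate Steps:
1/(32550/(-17536) + 86258) = 1/(32550*(-1/17536) + 86258) = 1/(-16275/8768 + 86258) = 1/(756293869/8768) = 8768/756293869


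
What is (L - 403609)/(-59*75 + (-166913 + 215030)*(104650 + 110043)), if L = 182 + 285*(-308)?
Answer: -491207/10330378656 ≈ -4.7550e-5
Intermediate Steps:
L = -87598 (L = 182 - 87780 = -87598)
(L - 403609)/(-59*75 + (-166913 + 215030)*(104650 + 110043)) = (-87598 - 403609)/(-59*75 + (-166913 + 215030)*(104650 + 110043)) = -491207/(-4425 + 48117*214693) = -491207/(-4425 + 10330383081) = -491207/10330378656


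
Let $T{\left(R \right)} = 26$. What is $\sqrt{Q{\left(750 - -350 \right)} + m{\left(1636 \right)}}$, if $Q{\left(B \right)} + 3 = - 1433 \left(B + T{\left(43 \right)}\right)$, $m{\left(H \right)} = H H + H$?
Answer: $\sqrt{1064571} \approx 1031.8$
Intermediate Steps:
$m{\left(H \right)} = H + H^{2}$ ($m{\left(H \right)} = H^{2} + H = H + H^{2}$)
$Q{\left(B \right)} = -37261 - 1433 B$ ($Q{\left(B \right)} = -3 - 1433 \left(B + 26\right) = -3 - 1433 \left(26 + B\right) = -3 - \left(37258 + 1433 B\right) = -37261 - 1433 B$)
$\sqrt{Q{\left(750 - -350 \right)} + m{\left(1636 \right)}} = \sqrt{\left(-37261 - 1433 \left(750 - -350\right)\right) + 1636 \left(1 + 1636\right)} = \sqrt{\left(-37261 - 1433 \left(750 + 350\right)\right) + 1636 \cdot 1637} = \sqrt{\left(-37261 - 1576300\right) + 2678132} = \sqrt{-1613561 + 2678132} = \sqrt{1064571}$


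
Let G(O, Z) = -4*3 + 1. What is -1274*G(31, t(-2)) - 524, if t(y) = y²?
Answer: 13490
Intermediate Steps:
G(O, Z) = -11 (G(O, Z) = -12 + 1 = -11)
-1274*G(31, t(-2)) - 524 = -1274*(-11) - 524 = 14014 - 524 = 13490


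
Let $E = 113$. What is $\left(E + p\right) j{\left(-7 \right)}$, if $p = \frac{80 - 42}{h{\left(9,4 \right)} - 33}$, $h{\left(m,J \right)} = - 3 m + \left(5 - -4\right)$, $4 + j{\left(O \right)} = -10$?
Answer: $- \frac{80150}{51} \approx -1571.6$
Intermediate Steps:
$j{\left(O \right)} = -14$ ($j{\left(O \right)} = -4 - 10 = -14$)
$h{\left(m,J \right)} = 9 - 3 m$ ($h{\left(m,J \right)} = - 3 m + \left(5 + 4\right) = - 3 m + 9 = 9 - 3 m$)
$p = - \frac{38}{51}$ ($p = \frac{80 - 42}{\left(9 - 27\right) - 33} = \frac{38}{\left(9 - 27\right) - 33} = \frac{38}{-18 - 33} = \frac{38}{-51} = 38 \left(- \frac{1}{51}\right) = - \frac{38}{51} \approx -0.7451$)
$\left(E + p\right) j{\left(-7 \right)} = \left(113 - \frac{38}{51}\right) \left(-14\right) = \frac{5725}{51} \left(-14\right) = - \frac{80150}{51}$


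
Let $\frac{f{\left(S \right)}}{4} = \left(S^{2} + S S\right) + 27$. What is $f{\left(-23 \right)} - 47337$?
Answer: $-42997$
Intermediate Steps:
$f{\left(S \right)} = 108 + 8 S^{2}$ ($f{\left(S \right)} = 4 \left(\left(S^{2} + S S\right) + 27\right) = 4 \left(\left(S^{2} + S^{2}\right) + 27\right) = 4 \left(2 S^{2} + 27\right) = 4 \left(27 + 2 S^{2}\right) = 108 + 8 S^{2}$)
$f{\left(-23 \right)} - 47337 = \left(108 + 8 \left(-23\right)^{2}\right) - 47337 = \left(108 + 8 \cdot 529\right) - 47337 = \left(108 + 4232\right) - 47337 = 4340 - 47337 = -42997$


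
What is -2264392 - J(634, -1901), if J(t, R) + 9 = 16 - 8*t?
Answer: -2259327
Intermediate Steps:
J(t, R) = 7 - 8*t (J(t, R) = -9 + (16 - 8*t) = 7 - 8*t)
-2264392 - J(634, -1901) = -2264392 - (7 - 8*634) = -2264392 - (7 - 5072) = -2264392 - 1*(-5065) = -2264392 + 5065 = -2259327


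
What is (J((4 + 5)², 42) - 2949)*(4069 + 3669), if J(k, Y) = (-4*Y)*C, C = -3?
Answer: -18919410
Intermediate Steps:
J(k, Y) = 12*Y (J(k, Y) = -4*Y*(-3) = 12*Y)
(J((4 + 5)², 42) - 2949)*(4069 + 3669) = (12*42 - 2949)*(4069 + 3669) = (504 - 2949)*7738 = -2445*7738 = -18919410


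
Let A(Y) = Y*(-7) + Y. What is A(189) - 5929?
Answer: -7063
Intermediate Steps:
A(Y) = -6*Y (A(Y) = -7*Y + Y = -6*Y)
A(189) - 5929 = -6*189 - 5929 = -1134 - 5929 = -7063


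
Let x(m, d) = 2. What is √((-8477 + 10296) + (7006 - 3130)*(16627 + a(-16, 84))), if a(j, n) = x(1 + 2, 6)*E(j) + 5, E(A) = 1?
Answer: √64475203 ≈ 8029.6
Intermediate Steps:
a(j, n) = 7 (a(j, n) = 2*1 + 5 = 2 + 5 = 7)
√((-8477 + 10296) + (7006 - 3130)*(16627 + a(-16, 84))) = √((-8477 + 10296) + (7006 - 3130)*(16627 + 7)) = √(1819 + 3876*16634) = √(1819 + 64473384) = √64475203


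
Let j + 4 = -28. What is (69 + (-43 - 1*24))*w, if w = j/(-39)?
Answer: 64/39 ≈ 1.6410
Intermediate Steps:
j = -32 (j = -4 - 28 = -32)
w = 32/39 (w = -32/(-39) = -32*(-1/39) = 32/39 ≈ 0.82051)
(69 + (-43 - 1*24))*w = (69 + (-43 - 1*24))*(32/39) = (69 + (-43 - 24))*(32/39) = (69 - 67)*(32/39) = 2*(32/39) = 64/39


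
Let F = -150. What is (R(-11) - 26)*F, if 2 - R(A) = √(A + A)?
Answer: 3600 + 150*I*√22 ≈ 3600.0 + 703.56*I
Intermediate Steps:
R(A) = 2 - √2*√A (R(A) = 2 - √(A + A) = 2 - √(2*A) = 2 - √2*√A)
(R(-11) - 26)*F = ((2 - √2*√(-11)) - 26)*(-150) = ((2 - √2*I*√11) - 26)*(-150) = ((2 - I*√22) - 26)*(-150) = (-24 - I*√22)*(-150) = 3600 + 150*I*√22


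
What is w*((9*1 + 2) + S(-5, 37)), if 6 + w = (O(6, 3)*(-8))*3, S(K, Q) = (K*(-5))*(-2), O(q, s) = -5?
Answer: -4446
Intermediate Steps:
S(K, Q) = 10*K (S(K, Q) = -5*K*(-2) = 10*K)
w = 114 (w = -6 - 5*(-8)*3 = -6 + 40*3 = -6 + 120 = 114)
w*((9*1 + 2) + S(-5, 37)) = 114*((9*1 + 2) + 10*(-5)) = 114*((9 + 2) - 50) = 114*(11 - 50) = 114*(-39) = -4446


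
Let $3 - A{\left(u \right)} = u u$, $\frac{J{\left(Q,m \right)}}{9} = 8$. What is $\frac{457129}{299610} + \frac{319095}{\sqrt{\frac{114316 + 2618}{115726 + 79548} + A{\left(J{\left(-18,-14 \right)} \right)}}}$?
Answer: $\frac{457129}{299610} - \frac{7091 i \sqrt{609687411910}}{1248886} \approx 1.5257 - 4433.4 i$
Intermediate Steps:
$J{\left(Q,m \right)} = 72$ ($J{\left(Q,m \right)} = 9 \cdot 8 = 72$)
$A{\left(u \right)} = 3 - u^{2}$ ($A{\left(u \right)} = 3 - u u = 3 - u^{2}$)
$\frac{457129}{299610} + \frac{319095}{\sqrt{\frac{114316 + 2618}{115726 + 79548} + A{\left(J{\left(-18,-14 \right)} \right)}}} = \frac{457129}{299610} + \frac{319095}{\sqrt{\frac{114316 + 2618}{115726 + 79548} + \left(3 - 72^{2}\right)}} = 457129 \cdot \frac{1}{299610} + \frac{319095}{\sqrt{\frac{116934}{195274} + \left(3 - 5184\right)}} = \frac{457129}{299610} + \frac{319095}{\sqrt{116934 \cdot \frac{1}{195274} + \left(3 - 5184\right)}} = \frac{457129}{299610} + \frac{319095}{\sqrt{\frac{58467}{97637} - 5181}} = \frac{457129}{299610} + \frac{319095}{\sqrt{- \frac{505798830}{97637}}} = \frac{457129}{299610} + \frac{319095}{\frac{9}{97637} i \sqrt{609687411910}} = \frac{457129}{299610} + 319095 \left(- \frac{i \sqrt{609687411910}}{56199870}\right) = \frac{457129}{299610} - \frac{7091 i \sqrt{609687411910}}{1248886}$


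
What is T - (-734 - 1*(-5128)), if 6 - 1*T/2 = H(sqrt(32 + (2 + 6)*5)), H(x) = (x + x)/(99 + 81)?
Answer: -4382 - 2*sqrt(2)/15 ≈ -4382.2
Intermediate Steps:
H(x) = x/90 (H(x) = (2*x)/180 = (2*x)*(1/180) = x/90)
T = 12 - 2*sqrt(2)/15 (T = 12 - sqrt(32 + (2 + 6)*5)/45 = 12 - sqrt(32 + 8*5)/45 = 12 - sqrt(32 + 40)/45 = 12 - sqrt(72)/45 = 12 - 6*sqrt(2)/45 = 12 - 2*sqrt(2)/15 ≈ 11.811)
T - (-734 - 1*(-5128)) = (12 - 2*sqrt(2)/15) - (-734 - 1*(-5128)) = (12 - 2*sqrt(2)/15) - (-734 + 5128) = (12 - 2*sqrt(2)/15) - 1*4394 = (12 - 2*sqrt(2)/15) - 4394 = -4382 - 2*sqrt(2)/15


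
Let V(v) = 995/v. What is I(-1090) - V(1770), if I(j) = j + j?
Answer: -771919/354 ≈ -2180.6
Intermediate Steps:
I(j) = 2*j
I(-1090) - V(1770) = 2*(-1090) - 995/1770 = -2180 - 995/1770 = -2180 - 1*199/354 = -2180 - 199/354 = -771919/354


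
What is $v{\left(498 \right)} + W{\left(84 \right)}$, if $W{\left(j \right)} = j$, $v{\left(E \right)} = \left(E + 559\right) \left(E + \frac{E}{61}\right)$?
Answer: $\frac{32641056}{61} \approx 5.351 \cdot 10^{5}$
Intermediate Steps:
$v{\left(E \right)} = \frac{62 E \left(559 + E\right)}{61}$ ($v{\left(E \right)} = \left(559 + E\right) \left(E + E \frac{1}{61}\right) = \left(559 + E\right) \left(E + \frac{E}{61}\right) = \left(559 + E\right) \frac{62 E}{61} = \frac{62 E \left(559 + E\right)}{61}$)
$v{\left(498 \right)} + W{\left(84 \right)} = \frac{62}{61} \cdot 498 \left(559 + 498\right) + 84 = \frac{62}{61} \cdot 498 \cdot 1057 + 84 = \frac{32635932}{61} + 84 = \frac{32641056}{61}$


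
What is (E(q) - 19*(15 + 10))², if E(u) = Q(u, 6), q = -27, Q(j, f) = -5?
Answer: 230400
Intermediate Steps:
E(u) = -5
(E(q) - 19*(15 + 10))² = (-5 - 19*(15 + 10))² = (-5 - 19*25)² = (-5 - 475)² = (-480)² = 230400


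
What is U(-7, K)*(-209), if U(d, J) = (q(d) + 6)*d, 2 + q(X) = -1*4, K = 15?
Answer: 0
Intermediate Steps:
q(X) = -6 (q(X) = -2 - 1*4 = -2 - 4 = -6)
U(d, J) = 0 (U(d, J) = (-6 + 6)*d = 0*d = 0)
U(-7, K)*(-209) = 0*(-209) = 0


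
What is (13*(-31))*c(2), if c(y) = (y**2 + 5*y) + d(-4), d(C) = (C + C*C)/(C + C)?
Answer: -10075/2 ≈ -5037.5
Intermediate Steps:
d(C) = (C + C**2)/(2*C) (d(C) = (C + C**2)/((2*C)) = (C + C**2)*(1/(2*C)) = (C + C**2)/(2*C))
c(y) = -3/2 + y**2 + 5*y (c(y) = (y**2 + 5*y) + (1/2 + (1/2)*(-4)) = (y**2 + 5*y) + (1/2 - 2) = (y**2 + 5*y) - 3/2 = -3/2 + y**2 + 5*y)
(13*(-31))*c(2) = (13*(-31))*(-3/2 + 2**2 + 5*2) = -403*(-3/2 + 4 + 10) = -403*25/2 = -10075/2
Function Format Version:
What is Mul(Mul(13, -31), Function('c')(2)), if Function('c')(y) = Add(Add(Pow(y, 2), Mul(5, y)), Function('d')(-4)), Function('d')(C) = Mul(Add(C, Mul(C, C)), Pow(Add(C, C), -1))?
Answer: Rational(-10075, 2) ≈ -5037.5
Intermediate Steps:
Function('d')(C) = Mul(Rational(1, 2), Pow(C, -1), Add(C, Pow(C, 2))) (Function('d')(C) = Mul(Add(C, Pow(C, 2)), Pow(Mul(2, C), -1)) = Mul(Add(C, Pow(C, 2)), Mul(Rational(1, 2), Pow(C, -1))) = Mul(Rational(1, 2), Pow(C, -1), Add(C, Pow(C, 2))))
Function('c')(y) = Add(Rational(-3, 2), Pow(y, 2), Mul(5, y)) (Function('c')(y) = Add(Add(Pow(y, 2), Mul(5, y)), Add(Rational(1, 2), Mul(Rational(1, 2), -4))) = Add(Add(Pow(y, 2), Mul(5, y)), Add(Rational(1, 2), -2)) = Add(Add(Pow(y, 2), Mul(5, y)), Rational(-3, 2)) = Add(Rational(-3, 2), Pow(y, 2), Mul(5, y)))
Mul(Mul(13, -31), Function('c')(2)) = Mul(Mul(13, -31), Add(Rational(-3, 2), Pow(2, 2), Mul(5, 2))) = Mul(-403, Add(Rational(-3, 2), 4, 10)) = Mul(-403, Rational(25, 2)) = Rational(-10075, 2)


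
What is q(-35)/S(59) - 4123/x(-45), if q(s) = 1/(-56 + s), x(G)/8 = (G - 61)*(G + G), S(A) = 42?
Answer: -2639071/48615840 ≈ -0.054284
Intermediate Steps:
x(G) = 16*G*(-61 + G) (x(G) = 8*((G - 61)*(G + G)) = 8*((-61 + G)*(2*G)) = 8*(2*G*(-61 + G)) = 16*G*(-61 + G))
q(-35)/S(59) - 4123/x(-45) = 1/(-56 - 35*42) - 4123*(-1/(720*(-61 - 45))) = (1/42)/(-91) - 4123/(16*(-45)*(-106)) = -1/91*1/42 - 4123/76320 = -1/3822 - 4123*1/76320 = -1/3822 - 4123/76320 = -2639071/48615840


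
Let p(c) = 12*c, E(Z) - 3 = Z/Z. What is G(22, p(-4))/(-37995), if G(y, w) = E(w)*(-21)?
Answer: 28/12665 ≈ 0.0022108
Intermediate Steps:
E(Z) = 4 (E(Z) = 3 + Z/Z = 3 + 1 = 4)
G(y, w) = -84 (G(y, w) = 4*(-21) = -84)
G(22, p(-4))/(-37995) = -84/(-37995) = -84*(-1/37995) = 28/12665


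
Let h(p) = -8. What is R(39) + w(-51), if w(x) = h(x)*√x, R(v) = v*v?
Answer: 1521 - 8*I*√51 ≈ 1521.0 - 57.131*I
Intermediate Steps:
R(v) = v²
w(x) = -8*√x
R(39) + w(-51) = 39² - 8*I*√51 = 1521 - 8*I*√51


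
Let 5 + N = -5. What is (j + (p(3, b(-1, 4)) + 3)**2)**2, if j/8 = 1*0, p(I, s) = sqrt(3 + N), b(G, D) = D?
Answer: (3 + I*sqrt(7))**4 ≈ -248.0 + 63.498*I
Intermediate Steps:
N = -10 (N = -5 - 5 = -10)
p(I, s) = I*sqrt(7) (p(I, s) = sqrt(3 - 10) = sqrt(-7) = I*sqrt(7))
j = 0 (j = 8*(1*0) = 8*0 = 0)
(j + (p(3, b(-1, 4)) + 3)**2)**2 = (0 + (I*sqrt(7) + 3)**2)**2 = (0 + (3 + I*sqrt(7))**2)**2 = ((3 + I*sqrt(7))**2)**2 = (3 + I*sqrt(7))**4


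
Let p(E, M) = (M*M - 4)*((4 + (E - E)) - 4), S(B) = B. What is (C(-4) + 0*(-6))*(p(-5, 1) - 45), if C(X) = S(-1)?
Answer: 45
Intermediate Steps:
C(X) = -1
p(E, M) = 0 (p(E, M) = (M² - 4)*((4 + 0) - 4) = (-4 + M²)*(4 - 4) = (-4 + M²)*0 = 0)
(C(-4) + 0*(-6))*(p(-5, 1) - 45) = (-1 + 0*(-6))*(0 - 45) = (-1 + 0)*(-45) = -1*(-45) = 45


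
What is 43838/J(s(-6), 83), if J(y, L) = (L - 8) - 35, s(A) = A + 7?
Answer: 21919/20 ≈ 1095.9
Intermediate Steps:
s(A) = 7 + A
J(y, L) = -43 + L (J(y, L) = (-8 + L) - 35 = -43 + L)
43838/J(s(-6), 83) = 43838/(-43 + 83) = 43838/40 = 43838*(1/40) = 21919/20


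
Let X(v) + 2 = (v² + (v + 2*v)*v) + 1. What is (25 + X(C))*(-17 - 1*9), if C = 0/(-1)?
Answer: -624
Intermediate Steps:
C = 0 (C = 0*(-1) = 0)
X(v) = -1 + 4*v² (X(v) = -2 + ((v² + (v + 2*v)*v) + 1) = -2 + ((v² + (3*v)*v) + 1) = -2 + ((v² + 3*v²) + 1) = -2 + (4*v² + 1) = -2 + (1 + 4*v²) = -1 + 4*v²)
(25 + X(C))*(-17 - 1*9) = (25 + (-1 + 4*0²))*(-17 - 1*9) = (25 + (-1 + 4*0))*(-17 - 9) = (25 + (-1 + 0))*(-26) = (25 - 1)*(-26) = 24*(-26) = -624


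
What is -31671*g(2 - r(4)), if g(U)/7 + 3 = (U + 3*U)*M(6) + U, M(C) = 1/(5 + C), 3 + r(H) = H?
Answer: 3990546/11 ≈ 3.6278e+5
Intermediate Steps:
r(H) = -3 + H
g(U) = -21 + 105*U/11 (g(U) = -21 + 7*((U + 3*U)/(5 + 6) + U) = -21 + 7*((4*U)/11 + U) = -21 + 7*((4*U)*(1/11) + U) = -21 + 7*(4*U/11 + U) = -21 + 7*(15*U/11) = -21 + 105*U/11)
-31671*g(2 - r(4)) = -31671*(-21 + 105*(2 - (-3 + 4))/11) = -31671*(-21 + 105*(2 - 1*1)/11) = -31671*(-21 + 105*(2 - 1)/11) = -31671*(-21 + (105/11)*1) = -31671*(-21 + 105/11) = -31671*(-126/11) = 3990546/11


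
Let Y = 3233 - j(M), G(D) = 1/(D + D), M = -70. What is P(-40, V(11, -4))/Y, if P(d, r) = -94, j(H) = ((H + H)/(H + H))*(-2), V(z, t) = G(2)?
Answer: -94/3235 ≈ -0.029057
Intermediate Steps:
G(D) = 1/(2*D)
V(z, t) = ¼ (V(z, t) = (½)/2 = (½)*(½) = ¼)
j(H) = -2 (j(H) = ((2*H)/((2*H)))*(-2) = ((2*H)*(1/(2*H)))*(-2) = 1*(-2) = -2)
Y = 3235 (Y = 3233 - 1*(-2) = 3233 + 2 = 3235)
P(-40, V(11, -4))/Y = -94/3235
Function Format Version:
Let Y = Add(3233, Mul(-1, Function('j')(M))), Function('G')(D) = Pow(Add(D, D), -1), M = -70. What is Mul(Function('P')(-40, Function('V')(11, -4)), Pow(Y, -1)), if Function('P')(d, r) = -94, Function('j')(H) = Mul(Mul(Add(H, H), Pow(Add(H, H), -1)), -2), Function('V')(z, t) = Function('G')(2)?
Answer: Rational(-94, 3235) ≈ -0.029057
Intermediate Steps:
Function('G')(D) = Mul(Rational(1, 2), Pow(D, -1)) (Function('G')(D) = Pow(Mul(2, D), -1) = Mul(Rational(1, 2), Pow(D, -1)))
Function('V')(z, t) = Rational(1, 4) (Function('V')(z, t) = Mul(Rational(1, 2), Pow(2, -1)) = Mul(Rational(1, 2), Rational(1, 2)) = Rational(1, 4))
Function('j')(H) = -2 (Function('j')(H) = Mul(Mul(Mul(2, H), Pow(Mul(2, H), -1)), -2) = Mul(Mul(Mul(2, H), Mul(Rational(1, 2), Pow(H, -1))), -2) = Mul(1, -2) = -2)
Y = 3235 (Y = Add(3233, Mul(-1, -2)) = Add(3233, 2) = 3235)
Mul(Function('P')(-40, Function('V')(11, -4)), Pow(Y, -1)) = Mul(-94, Pow(3235, -1)) = Mul(-94, Rational(1, 3235)) = Rational(-94, 3235)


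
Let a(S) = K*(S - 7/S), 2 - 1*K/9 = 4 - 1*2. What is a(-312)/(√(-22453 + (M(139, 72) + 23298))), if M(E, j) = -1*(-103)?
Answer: 0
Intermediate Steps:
M(E, j) = 103
K = 0 (K = 18 - 9*(4 - 1*2) = 18 - 9*(4 - 2) = 18 - 9*2 = 18 - 18 = 0)
a(S) = 0 (a(S) = 0*(S - 7/S) = 0)
a(-312)/(√(-22453 + (M(139, 72) + 23298))) = 0/(√(-22453 + (103 + 23298))) = 0/(√(-22453 + 23401)) = 0/(√948) = 0/((2*√237)) = 0*(√237/474) = 0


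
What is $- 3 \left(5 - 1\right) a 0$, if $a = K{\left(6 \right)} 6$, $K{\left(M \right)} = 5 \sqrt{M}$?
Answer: $0$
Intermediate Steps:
$a = 30 \sqrt{6}$ ($a = 5 \sqrt{6} \cdot 6 = 30 \sqrt{6} \approx 73.485$)
$- 3 \left(5 - 1\right) a 0 = - 3 \left(5 - 1\right) 30 \sqrt{6} \cdot 0 = \left(-3\right) 4 \cdot 30 \sqrt{6} \cdot 0 = - 12 \cdot 30 \sqrt{6} \cdot 0 = - 360 \sqrt{6} \cdot 0 = 0$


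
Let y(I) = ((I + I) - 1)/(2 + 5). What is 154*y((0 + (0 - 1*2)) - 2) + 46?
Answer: -152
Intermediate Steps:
y(I) = -1/7 + 2*I/7 (y(I) = (2*I - 1)/7 = (-1 + 2*I)*(1/7) = -1/7 + 2*I/7)
154*y((0 + (0 - 1*2)) - 2) + 46 = 154*(-1/7 + 2*((0 + (0 - 1*2)) - 2)/7) + 46 = 154*(-1/7 + 2*((0 + (0 - 2)) - 2)/7) + 46 = 154*(-1/7 + 2*((0 - 2) - 2)/7) + 46 = 154*(-1/7 + 2*(-2 - 2)/7) + 46 = 154*(-1/7 + (2/7)*(-4)) + 46 = 154*(-1/7 - 8/7) + 46 = 154*(-9/7) + 46 = -198 + 46 = -152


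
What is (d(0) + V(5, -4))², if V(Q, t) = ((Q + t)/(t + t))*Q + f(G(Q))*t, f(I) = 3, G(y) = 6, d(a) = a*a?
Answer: 10201/64 ≈ 159.39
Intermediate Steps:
d(a) = a²
V(Q, t) = 3*t + Q*(Q + t)/(2*t) (V(Q, t) = ((Q + t)/(t + t))*Q + 3*t = ((Q + t)/((2*t)))*Q + 3*t = ((Q + t)*(1/(2*t)))*Q + 3*t = ((Q + t)/(2*t))*Q + 3*t = Q*(Q + t)/(2*t) + 3*t = 3*t + Q*(Q + t)/(2*t))
(d(0) + V(5, -4))² = (0² + (½)*(5² - 4*(5 + 6*(-4)))/(-4))² = (0 + (½)*(-¼)*(25 - 4*(5 - 24)))² = (0 + (½)*(-¼)*(25 - 4*(-19)))² = (0 + (½)*(-¼)*(25 + 76))² = (0 + (½)*(-¼)*101)² = (0 - 101/8)² = (-101/8)² = 10201/64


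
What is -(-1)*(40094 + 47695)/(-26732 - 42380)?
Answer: -87789/69112 ≈ -1.2702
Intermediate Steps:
-(-1)*(40094 + 47695)/(-26732 - 42380) = -(-1)*87789/(-69112) = -(-1)*87789*(-1/69112) = -(-1)*(-87789)/69112 = -1*87789/69112 = -87789/69112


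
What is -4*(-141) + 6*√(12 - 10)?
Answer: 564 + 6*√2 ≈ 572.49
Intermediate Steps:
-4*(-141) + 6*√(12 - 10) = 564 + 6*√2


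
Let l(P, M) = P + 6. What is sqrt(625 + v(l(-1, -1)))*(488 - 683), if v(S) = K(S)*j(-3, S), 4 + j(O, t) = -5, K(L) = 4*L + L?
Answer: -3900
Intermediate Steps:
K(L) = 5*L
j(O, t) = -9 (j(O, t) = -4 - 5 = -9)
l(P, M) = 6 + P
v(S) = -45*S (v(S) = (5*S)*(-9) = -45*S)
sqrt(625 + v(l(-1, -1)))*(488 - 683) = sqrt(625 - 45*(6 - 1))*(488 - 683) = sqrt(625 - 45*5)*(-195) = sqrt(625 - 225)*(-195) = sqrt(400)*(-195) = 20*(-195) = -3900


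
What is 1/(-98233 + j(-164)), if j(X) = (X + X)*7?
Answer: -1/100529 ≈ -9.9474e-6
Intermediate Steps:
j(X) = 14*X (j(X) = (2*X)*7 = 14*X)
1/(-98233 + j(-164)) = 1/(-98233 + 14*(-164)) = 1/(-98233 - 2296) = 1/(-100529) = -1/100529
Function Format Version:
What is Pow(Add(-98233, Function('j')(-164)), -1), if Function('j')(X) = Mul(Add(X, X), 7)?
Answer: Rational(-1, 100529) ≈ -9.9474e-6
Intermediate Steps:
Function('j')(X) = Mul(14, X) (Function('j')(X) = Mul(Mul(2, X), 7) = Mul(14, X))
Pow(Add(-98233, Function('j')(-164)), -1) = Pow(Add(-98233, Mul(14, -164)), -1) = Pow(Add(-98233, -2296), -1) = Pow(-100529, -1) = Rational(-1, 100529)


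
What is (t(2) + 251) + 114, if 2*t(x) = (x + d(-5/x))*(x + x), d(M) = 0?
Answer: 369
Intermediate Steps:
t(x) = x² (t(x) = ((x + 0)*(x + x))/2 = (x*(2*x))/2 = (2*x²)/2 = x²)
(t(2) + 251) + 114 = (2² + 251) + 114 = (4 + 251) + 114 = 255 + 114 = 369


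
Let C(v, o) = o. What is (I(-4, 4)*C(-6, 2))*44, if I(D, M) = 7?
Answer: 616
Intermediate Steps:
(I(-4, 4)*C(-6, 2))*44 = (7*2)*44 = 14*44 = 616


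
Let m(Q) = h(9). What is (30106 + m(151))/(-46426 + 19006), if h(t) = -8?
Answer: -15049/13710 ≈ -1.0977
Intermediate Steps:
m(Q) = -8
(30106 + m(151))/(-46426 + 19006) = (30106 - 8)/(-46426 + 19006) = 30098/(-27420) = 30098*(-1/27420) = -15049/13710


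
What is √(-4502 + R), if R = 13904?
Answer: √9402 ≈ 96.964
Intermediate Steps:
√(-4502 + R) = √(-4502 + 13904) = √9402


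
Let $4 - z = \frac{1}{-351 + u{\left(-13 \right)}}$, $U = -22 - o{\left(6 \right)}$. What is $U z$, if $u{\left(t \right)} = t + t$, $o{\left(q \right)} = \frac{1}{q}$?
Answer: $- \frac{66899}{754} \approx -88.725$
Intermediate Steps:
$u{\left(t \right)} = 2 t$
$U = - \frac{133}{6}$ ($U = -22 - \frac{1}{6} = - \frac{133}{6} \approx -22.167$)
$z = \frac{1509}{377}$ ($z = 4 - \frac{1}{-351 + 2 \left(-13\right)} = 4 - \frac{1}{-351 - 26} = 4 - \frac{1}{-377} = 4 - - \frac{1}{377} = 4 + \frac{1}{377} = \frac{1509}{377} \approx 4.0027$)
$U z = \left(- \frac{133}{6}\right) \frac{1509}{377} = - \frac{66899}{754}$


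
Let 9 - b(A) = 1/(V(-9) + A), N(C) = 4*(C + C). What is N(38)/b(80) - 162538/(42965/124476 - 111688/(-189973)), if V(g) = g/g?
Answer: -349695039460541010/2007884554403 ≈ -1.7416e+5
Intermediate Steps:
N(C) = 8*C (N(C) = 4*(2*C) = 8*C)
V(g) = 1
b(A) = 9 - 1/(1 + A)
N(38)/b(80) - 162538/(42965/124476 - 111688/(-189973)) = (8*38)/(((8 + 9*80)/(1 + 80))) - 162538/(42965/124476 - 111688/(-189973)) = 304/(((8 + 720)/81)) - 162538/(42965*(1/124476) - 111688*(-1/189973)) = 304/(((1/81)*728)) - 162538/(42965/124476 + 111688/189973) = 304/(728/81) - 162538/22064665433/23647079148 = 304*(81/728) - 162538*23647079148/22064665433 = 3078/91 - 3843548950557624/22064665433 = -349695039460541010/2007884554403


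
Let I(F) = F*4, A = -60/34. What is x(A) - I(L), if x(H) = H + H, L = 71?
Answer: -4888/17 ≈ -287.53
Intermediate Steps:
A = -30/17 (A = -60*1/34 = -30/17 ≈ -1.7647)
x(H) = 2*H
I(F) = 4*F
x(A) - I(L) = 2*(-30/17) - 4*71 = -60/17 - 1*284 = -60/17 - 284 = -4888/17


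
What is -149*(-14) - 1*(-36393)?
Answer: 38479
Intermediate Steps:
-149*(-14) - 1*(-36393) = 2086 + 36393 = 38479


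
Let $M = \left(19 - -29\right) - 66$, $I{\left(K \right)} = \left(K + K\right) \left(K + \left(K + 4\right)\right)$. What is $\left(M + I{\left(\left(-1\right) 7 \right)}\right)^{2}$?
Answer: $14884$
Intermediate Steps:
$I{\left(K \right)} = 2 K \left(4 + 2 K\right)$ ($I{\left(K \right)} = 2 K \left(K + \left(4 + K\right)\right) = 2 K \left(4 + 2 K\right)$)
$M = -18$ ($M = \left(19 + 29\right) - 66 = 48 - 66 = -18$)
$\left(M + I{\left(\left(-1\right) 7 \right)}\right)^{2} = \left(-18 + 4 \left(\left(-1\right) 7\right) \left(2 - 7\right)\right)^{2} = \left(-18 + 4 \left(-7\right) \left(2 - 7\right)\right)^{2} = \left(-18 + 4 \left(-7\right) \left(-5\right)\right)^{2} = \left(-18 + 140\right)^{2} = 122^{2} = 14884$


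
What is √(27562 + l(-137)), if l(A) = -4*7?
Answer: √27534 ≈ 165.93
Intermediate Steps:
l(A) = -28
√(27562 + l(-137)) = √(27562 - 28) = √27534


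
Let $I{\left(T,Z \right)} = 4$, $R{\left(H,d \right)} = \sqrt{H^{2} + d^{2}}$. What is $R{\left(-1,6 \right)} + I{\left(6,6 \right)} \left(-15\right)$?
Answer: $-60 + \sqrt{37} \approx -53.917$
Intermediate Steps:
$R{\left(-1,6 \right)} + I{\left(6,6 \right)} \left(-15\right) = \sqrt{\left(-1\right)^{2} + 6^{2}} + 4 \left(-15\right) = \sqrt{1 + 36} - 60 = \sqrt{37} - 60 = -60 + \sqrt{37}$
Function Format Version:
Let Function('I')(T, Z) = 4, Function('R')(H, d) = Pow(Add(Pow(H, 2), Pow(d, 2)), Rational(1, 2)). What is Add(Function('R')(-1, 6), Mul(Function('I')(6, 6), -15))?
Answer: Add(-60, Pow(37, Rational(1, 2))) ≈ -53.917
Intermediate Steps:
Add(Function('R')(-1, 6), Mul(Function('I')(6, 6), -15)) = Add(Pow(Add(Pow(-1, 2), Pow(6, 2)), Rational(1, 2)), Mul(4, -15)) = Add(Pow(Add(1, 36), Rational(1, 2)), -60) = Add(Pow(37, Rational(1, 2)), -60) = Add(-60, Pow(37, Rational(1, 2)))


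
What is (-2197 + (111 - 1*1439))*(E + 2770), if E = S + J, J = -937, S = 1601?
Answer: -12104850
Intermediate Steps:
E = 664 (E = 1601 - 937 = 664)
(-2197 + (111 - 1*1439))*(E + 2770) = (-2197 + (111 - 1*1439))*(664 + 2770) = (-2197 + (111 - 1439))*3434 = (-2197 - 1328)*3434 = -3525*3434 = -12104850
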